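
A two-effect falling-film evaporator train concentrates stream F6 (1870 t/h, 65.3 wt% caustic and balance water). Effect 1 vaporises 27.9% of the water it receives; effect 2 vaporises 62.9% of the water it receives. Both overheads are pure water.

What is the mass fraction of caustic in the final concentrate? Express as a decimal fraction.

0.876

water in feed = 1870×0.347 = 648.89 t/h.
After stage 1: water left = (1−0.279)×648.89 = 467.85; stream total = 1689 t/h.
After stage 2: water left = (1−0.629)×467.85 = 173.57; final concentrate = 1394.7 t/h.
caustic fraction = 1221.1/1394.7 = 0.876.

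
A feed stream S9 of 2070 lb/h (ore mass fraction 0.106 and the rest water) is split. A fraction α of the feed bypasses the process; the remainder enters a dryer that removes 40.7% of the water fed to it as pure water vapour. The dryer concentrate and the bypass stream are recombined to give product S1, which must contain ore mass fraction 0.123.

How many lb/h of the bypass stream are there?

1284 lb/h

All 2070×0.106 = 219.42 lb/h of ore reaches S1, so S1 = 219.42/0.123 = 1783.9 lb/h and vapour = 286.1 lb/h.
The evaporator receives (1−α)·2070 of feed at 0.894 water and removes 0.407 of that water:
0.407×0.894×(1−α)×2070 = 286.1
(1−α) = 286.1/753.19 = 0.3798;  α = 0.6202.
Bypass flow = 0.6202×2070 = 1283.7 lb/h.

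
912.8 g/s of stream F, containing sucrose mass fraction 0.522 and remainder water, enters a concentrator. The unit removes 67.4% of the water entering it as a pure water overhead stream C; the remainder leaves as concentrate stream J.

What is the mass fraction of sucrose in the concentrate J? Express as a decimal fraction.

sucrose is not removed: 912.8×0.522 = 476.48 g/s of sucrose enters J.
water entering = 912.8×0.478 = 436.32 g/s; overhead removed = 0.674×436.32 = 294.08 g/s.
Concentrate = 912.8 − 294.08 = 618.72 g/s.
Mass fraction = 476.48/618.72 = 0.770.

0.770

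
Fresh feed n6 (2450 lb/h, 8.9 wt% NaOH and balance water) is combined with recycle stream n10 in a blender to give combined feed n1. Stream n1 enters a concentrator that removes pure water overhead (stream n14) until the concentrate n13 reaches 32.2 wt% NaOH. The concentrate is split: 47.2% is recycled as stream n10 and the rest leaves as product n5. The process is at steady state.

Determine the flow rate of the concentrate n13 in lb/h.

Overall NaOH balance (none leaves overhead): NaOH in fresh feed = NaOH in product, i.e. 2450×0.089 = (1−0.472)·n13·0.322.
n13 = 218.05/(0.322×0.528) = 1282.5 lb/h.

1283 lb/h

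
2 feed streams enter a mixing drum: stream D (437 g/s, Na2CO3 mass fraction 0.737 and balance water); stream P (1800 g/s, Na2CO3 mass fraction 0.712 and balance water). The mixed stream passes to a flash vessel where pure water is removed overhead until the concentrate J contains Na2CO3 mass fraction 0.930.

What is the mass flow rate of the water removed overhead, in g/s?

512.6 g/s

Na2CO3 entering = 437×0.737 + 1800×0.712 = 1603.7 g/s.
All Na2CO3 reports to J, so J = 1603.7/0.930 = 1724.4 g/s.
Total feed = 2237 g/s; overhead = 2237 − 1724.4 = 512.62 g/s.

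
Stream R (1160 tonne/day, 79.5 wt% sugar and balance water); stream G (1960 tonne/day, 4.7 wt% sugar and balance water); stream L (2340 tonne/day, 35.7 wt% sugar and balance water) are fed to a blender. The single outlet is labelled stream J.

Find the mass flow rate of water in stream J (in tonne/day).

3610 tonne/day

water out = water in = 1160×0.205 + 1960×0.953 + 2340×0.643 = 3610.3 tonne/day.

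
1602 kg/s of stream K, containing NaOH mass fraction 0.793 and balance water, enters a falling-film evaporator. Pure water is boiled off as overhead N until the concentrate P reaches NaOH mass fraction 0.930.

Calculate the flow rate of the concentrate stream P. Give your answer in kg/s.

1366 kg/s

NaOH is conserved: 1602×0.793 = 1270.4 kg/s all reports to the concentrate.
Concentrate = 1270.4/(target fraction) = 1366 kg/s.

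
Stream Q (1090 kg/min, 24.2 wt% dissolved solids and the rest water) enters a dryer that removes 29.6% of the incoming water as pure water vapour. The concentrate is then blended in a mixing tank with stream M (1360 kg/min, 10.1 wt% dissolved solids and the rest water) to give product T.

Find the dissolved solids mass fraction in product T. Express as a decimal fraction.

0.182

Vapour removed = 0.296×0.758×1090 = 244.56 kg/min; concentrate = 845.44 kg/min.
dissolved solids reaching the mixer = 263.78 (from concentrate) + 1360×0.101 = 401.14 kg/min.
Product flow = 845.44 + 1360 = 2205.4 kg/min; dissolved solids fraction = 0.182.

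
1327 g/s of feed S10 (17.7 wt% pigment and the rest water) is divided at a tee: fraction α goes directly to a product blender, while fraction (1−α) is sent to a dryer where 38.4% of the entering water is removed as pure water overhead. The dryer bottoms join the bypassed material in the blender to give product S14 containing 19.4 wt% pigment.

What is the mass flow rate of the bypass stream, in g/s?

All 1327×0.177 = 234.88 g/s of pigment reaches S14, so S14 = 234.88/0.194 = 1210.7 g/s and vapour = 116.28 g/s.
The evaporator receives (1−α)·1327 of feed at 0.823 water and removes 0.384 of that water:
0.384×0.823×(1−α)×1327 = 116.28
(1−α) = 116.28/419.37 = 0.2773;  α = 0.7227.
Bypass flow = 0.7227×1327 = 959.05 g/s.

959.1 g/s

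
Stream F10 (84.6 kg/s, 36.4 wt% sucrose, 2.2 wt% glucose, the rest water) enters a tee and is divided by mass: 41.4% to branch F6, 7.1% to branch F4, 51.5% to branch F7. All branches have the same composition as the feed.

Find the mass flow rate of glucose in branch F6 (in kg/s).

Branch F6 total = 0.414×84.6 = 35.024 kg/s.
glucose in F6 = 0.022×35.024 = 0.77054 kg/s.

0.7705 kg/s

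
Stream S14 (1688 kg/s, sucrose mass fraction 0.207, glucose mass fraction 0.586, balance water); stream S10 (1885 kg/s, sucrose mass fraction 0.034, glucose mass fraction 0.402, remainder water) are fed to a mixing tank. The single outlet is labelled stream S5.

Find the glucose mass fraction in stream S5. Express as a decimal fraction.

0.489

Total flow out = 1688 + 1885 = 3573 kg/s.
glucose in = 1688×0.586 + 1885×0.402 = 1746.9 kg/s.
glucose mass fraction in S5 = 1746.9/3573 = 0.489.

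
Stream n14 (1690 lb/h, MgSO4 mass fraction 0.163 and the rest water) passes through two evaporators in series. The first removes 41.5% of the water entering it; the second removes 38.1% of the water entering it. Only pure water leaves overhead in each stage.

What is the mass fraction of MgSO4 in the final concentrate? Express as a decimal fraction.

0.350

water in feed = 1690×0.837 = 1414.5 lb/h.
After stage 1: water left = (1−0.415)×1414.5 = 827.5; stream total = 1103 lb/h.
After stage 2: water left = (1−0.381)×827.5 = 512.22; final concentrate = 787.69 lb/h.
MgSO4 fraction = 275.47/787.69 = 0.350.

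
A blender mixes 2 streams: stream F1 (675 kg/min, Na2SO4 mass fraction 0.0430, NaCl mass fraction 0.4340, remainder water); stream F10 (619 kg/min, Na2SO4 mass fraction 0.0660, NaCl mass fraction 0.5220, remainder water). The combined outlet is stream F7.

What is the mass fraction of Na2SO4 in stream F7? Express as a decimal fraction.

Total flow out = 675 + 619 = 1294 kg/min.
Na2SO4 in = 675×0.043 + 619×0.066 = 69.879 kg/min.
Na2SO4 mass fraction in F7 = 69.879/1294 = 0.0540.

0.0540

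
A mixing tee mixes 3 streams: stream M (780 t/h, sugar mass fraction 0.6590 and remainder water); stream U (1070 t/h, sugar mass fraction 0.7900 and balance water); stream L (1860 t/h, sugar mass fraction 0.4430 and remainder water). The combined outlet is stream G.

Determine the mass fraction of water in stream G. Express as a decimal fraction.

0.4115

Total flow out = 780 + 1070 + 1860 = 3710 t/h.
water in = 780×0.341 + 1070×0.210 + 1860×0.557 = 1526.7 t/h.
water mass fraction in G = 1526.7/3710 = 0.4115.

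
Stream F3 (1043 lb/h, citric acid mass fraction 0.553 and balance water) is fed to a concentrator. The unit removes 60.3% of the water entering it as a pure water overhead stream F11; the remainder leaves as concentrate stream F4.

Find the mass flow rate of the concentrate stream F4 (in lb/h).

water entering = 1043×0.447 = 466.22 lb/h; overhead removed = 0.603×466.22 = 281.13 lb/h.
Concentrate = 1043 − 281.13 = 761.87 lb/h.

761.9 lb/h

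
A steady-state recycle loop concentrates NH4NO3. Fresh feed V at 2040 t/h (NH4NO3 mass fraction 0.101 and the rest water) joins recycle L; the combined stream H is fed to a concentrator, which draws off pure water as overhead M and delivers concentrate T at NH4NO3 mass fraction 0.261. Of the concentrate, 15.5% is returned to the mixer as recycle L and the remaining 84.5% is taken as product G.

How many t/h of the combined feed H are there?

2185 t/h

Overall NH4NO3 balance (none leaves overhead): NH4NO3 in fresh feed = NH4NO3 in product, i.e. 2040×0.101 = (1−0.155)·T·0.261.
T = 206.04/(0.261×0.845) = 934.23 t/h.
Recycle L = 0.155×934.23 = 144.81 t/h.
Combined feed H = 2040 + 144.81 = 2184.8 t/h.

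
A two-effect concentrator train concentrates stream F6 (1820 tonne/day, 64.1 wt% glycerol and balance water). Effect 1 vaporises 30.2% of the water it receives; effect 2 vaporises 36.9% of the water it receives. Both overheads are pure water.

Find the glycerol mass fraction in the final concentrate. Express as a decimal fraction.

water in feed = 1820×0.359 = 653.38 tonne/day.
After stage 1: water left = (1−0.302)×653.38 = 456.06; stream total = 1622.7 tonne/day.
After stage 2: water left = (1−0.369)×456.06 = 287.77; final concentrate = 1454.4 tonne/day.
glycerol fraction = 1166.6/1454.4 = 0.802.

0.802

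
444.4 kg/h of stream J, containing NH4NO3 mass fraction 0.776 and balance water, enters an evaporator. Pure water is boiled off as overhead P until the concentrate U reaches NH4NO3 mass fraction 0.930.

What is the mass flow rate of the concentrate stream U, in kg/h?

370.8 kg/h

NH4NO3 is conserved: 444.4×0.776 = 344.85 kg/h all reports to the concentrate.
Concentrate = 344.85/(target fraction) = 370.81 kg/h.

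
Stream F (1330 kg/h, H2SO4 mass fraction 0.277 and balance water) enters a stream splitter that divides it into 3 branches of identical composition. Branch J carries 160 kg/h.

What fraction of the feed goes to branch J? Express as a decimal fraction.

0.120

Fraction to J = 160/1330 = 0.1203.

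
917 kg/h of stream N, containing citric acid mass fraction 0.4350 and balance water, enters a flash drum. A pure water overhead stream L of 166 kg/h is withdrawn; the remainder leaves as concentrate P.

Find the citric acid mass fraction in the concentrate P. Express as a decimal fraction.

0.5312

citric acid is not removed: 917×0.435 = 398.89 kg/h of citric acid enters P.
Concentrate = 917 − 166 = 751 kg/h.
Mass fraction = 398.89/751 = 0.5312.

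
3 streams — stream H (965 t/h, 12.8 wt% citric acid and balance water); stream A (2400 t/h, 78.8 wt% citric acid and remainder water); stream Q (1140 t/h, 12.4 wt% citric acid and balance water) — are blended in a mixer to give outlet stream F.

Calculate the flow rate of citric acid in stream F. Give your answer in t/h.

citric acid out = citric acid in = 965×0.128 + 2400×0.788 + 1140×0.124 = 2156.1 t/h.

2156 t/h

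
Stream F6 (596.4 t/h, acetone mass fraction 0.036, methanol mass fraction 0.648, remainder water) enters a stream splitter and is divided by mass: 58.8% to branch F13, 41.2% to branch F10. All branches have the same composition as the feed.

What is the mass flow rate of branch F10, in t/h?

Branch F10 flow = 0.412×596.4 = 245.72 t/h.

245.7 t/h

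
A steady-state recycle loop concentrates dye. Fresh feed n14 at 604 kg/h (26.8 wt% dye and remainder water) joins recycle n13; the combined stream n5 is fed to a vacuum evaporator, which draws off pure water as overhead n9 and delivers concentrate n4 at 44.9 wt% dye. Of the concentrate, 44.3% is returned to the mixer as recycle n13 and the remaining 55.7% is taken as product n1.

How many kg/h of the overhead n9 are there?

243.5 kg/h

Overall dye balance (none leaves overhead): dye in fresh feed = dye in product, i.e. 604×0.268 = (1−0.443)·n4·0.449.
n4 = 161.87/(0.449×0.557) = 647.25 kg/h.
Recycle n13 = 0.443×647.25 = 286.73 kg/h.
Combined feed n5 = 604 + 286.73 = 890.73 kg/h.
Overhead n9 = n5 − n4 = 890.73 − 647.25 = 243.48 kg/h.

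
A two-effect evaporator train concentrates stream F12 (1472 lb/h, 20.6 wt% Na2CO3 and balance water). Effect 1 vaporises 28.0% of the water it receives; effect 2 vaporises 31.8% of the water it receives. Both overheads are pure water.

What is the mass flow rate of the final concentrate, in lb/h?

water in feed = 1472×0.794 = 1168.8 lb/h.
After stage 1: water left = (1−0.280)×1168.8 = 841.51; stream total = 1144.7 lb/h.
After stage 2: water left = (1−0.318)×841.51 = 573.91; final concentrate = 877.14 lb/h.

877.1 lb/h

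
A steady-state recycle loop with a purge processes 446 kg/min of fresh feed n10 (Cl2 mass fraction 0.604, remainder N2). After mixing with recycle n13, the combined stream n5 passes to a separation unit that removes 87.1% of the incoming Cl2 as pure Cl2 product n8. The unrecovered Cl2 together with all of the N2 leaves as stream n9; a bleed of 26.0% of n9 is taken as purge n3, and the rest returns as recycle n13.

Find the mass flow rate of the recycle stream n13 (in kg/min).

531.1 kg/min

N2 enters only via n10 and leaves only via the purge: 446×0.396 = 0.260×(N2 in n9), and the separation unit passes all N2, so N2 in n5 = N2 in n9 = 679.29 kg/min.
Cl2 in n5: m_A = 446×0.604 + (1−0.260)·(1−0.871)·m_A, so m_A = 269.38/0.9045 = 297.81 kg/min.
n9 = (1−0.871)×297.81 + 679.29 = 717.71 kg/min.
Recycle n13 = (1−0.260)×717.71 = 531.11 kg/min.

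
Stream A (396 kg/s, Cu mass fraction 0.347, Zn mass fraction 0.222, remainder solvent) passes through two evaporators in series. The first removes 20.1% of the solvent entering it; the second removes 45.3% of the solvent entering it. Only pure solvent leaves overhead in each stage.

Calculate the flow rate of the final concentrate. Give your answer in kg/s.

solvent in feed = 396×0.431 = 170.68 kg/s.
After stage 1: solvent left = (1−0.201)×170.68 = 136.37; stream total = 361.69 kg/s.
After stage 2: solvent left = (1−0.453)×136.37 = 74.594; final concentrate = 299.92 kg/s.

299.9 kg/s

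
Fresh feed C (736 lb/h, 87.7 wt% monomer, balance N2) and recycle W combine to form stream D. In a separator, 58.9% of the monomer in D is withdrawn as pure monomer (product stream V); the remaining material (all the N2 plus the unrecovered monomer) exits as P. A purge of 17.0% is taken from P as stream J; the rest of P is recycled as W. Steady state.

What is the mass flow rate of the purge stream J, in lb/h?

159 lb/h

N2 enters only via C and leaves only via the purge: 736×0.123 = 0.170×(N2 in P), and the separator passes all N2, so N2 in D = N2 in P = 532.52 lb/h.
monomer in D: m_A = 736×0.877 + (1−0.170)·(1−0.589)·m_A, so m_A = 645.47/0.6589 = 979.67 lb/h.
P = (1−0.589)×979.67 + 532.52 = 935.16 lb/h.
Purge J = 0.170×935.16 = 158.98 lb/h.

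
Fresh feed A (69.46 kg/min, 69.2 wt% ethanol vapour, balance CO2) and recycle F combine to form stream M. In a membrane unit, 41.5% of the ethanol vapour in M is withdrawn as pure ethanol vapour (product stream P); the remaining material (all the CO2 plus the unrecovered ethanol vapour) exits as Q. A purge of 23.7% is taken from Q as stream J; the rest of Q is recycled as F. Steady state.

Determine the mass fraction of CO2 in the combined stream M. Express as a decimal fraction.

CO2 enters only via A and leaves only via the purge: 69.46×0.308 = 0.237×(CO2 in Q), and the membrane unit passes all CO2, so CO2 in M = CO2 in Q = 90.269 kg/min.
ethanol vapour in M: m_A = 69.46×0.692 + (1−0.237)·(1−0.415)·m_A, so m_A = 48.066/0.5536 = 86.818 kg/min.
M = 86.818 + 90.269 = 177.09 kg/min.
CO2 fraction in M = 90.269/177.09 = 0.510.

0.510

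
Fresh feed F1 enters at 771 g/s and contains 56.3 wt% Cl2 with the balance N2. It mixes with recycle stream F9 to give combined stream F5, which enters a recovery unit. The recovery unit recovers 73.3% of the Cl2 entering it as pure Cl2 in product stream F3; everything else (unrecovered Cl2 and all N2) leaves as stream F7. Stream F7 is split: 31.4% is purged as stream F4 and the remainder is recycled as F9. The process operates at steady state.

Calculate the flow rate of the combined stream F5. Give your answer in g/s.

N2 enters only via F1 and leaves only via the purge: 771×0.437 = 0.314×(N2 in F7), and the recovery unit passes all N2, so N2 in F5 = N2 in F7 = 1073 g/s.
Cl2 in F5: m_A = 771×0.563 + (1−0.314)·(1−0.733)·m_A, so m_A = 434.07/0.8168 = 531.41 g/s.
F5 = 531.41 + 1073 = 1604.4 g/s.

1604 g/s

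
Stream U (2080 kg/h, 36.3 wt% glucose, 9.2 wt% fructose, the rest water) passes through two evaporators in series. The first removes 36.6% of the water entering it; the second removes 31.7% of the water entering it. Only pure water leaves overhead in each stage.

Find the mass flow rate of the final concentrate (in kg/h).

1437 kg/h

water in feed = 2080×0.545 = 1133.6 kg/h.
After stage 1: water left = (1−0.366)×1133.6 = 718.7; stream total = 1665.1 kg/h.
After stage 2: water left = (1−0.317)×718.7 = 490.87; final concentrate = 1437.3 kg/h.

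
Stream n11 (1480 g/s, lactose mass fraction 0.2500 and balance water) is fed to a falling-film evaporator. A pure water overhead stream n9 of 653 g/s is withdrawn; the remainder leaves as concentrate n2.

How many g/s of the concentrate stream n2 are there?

827 g/s

Concentrate = 1480 − 653 = 827 g/s.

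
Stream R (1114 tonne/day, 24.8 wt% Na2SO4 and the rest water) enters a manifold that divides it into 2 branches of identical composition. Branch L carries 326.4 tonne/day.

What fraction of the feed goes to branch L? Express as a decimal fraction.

0.293

Fraction to L = 326.4/1114 = 0.2930.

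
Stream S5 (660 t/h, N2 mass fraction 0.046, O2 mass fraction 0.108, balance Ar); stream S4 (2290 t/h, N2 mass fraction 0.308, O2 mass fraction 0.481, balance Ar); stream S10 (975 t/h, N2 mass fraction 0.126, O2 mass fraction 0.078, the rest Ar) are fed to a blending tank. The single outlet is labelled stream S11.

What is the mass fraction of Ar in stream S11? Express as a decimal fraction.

Total flow out = 660 + 2290 + 975 = 3925 t/h.
Ar in = 660×0.846 + 2290×0.211 + 975×0.796 = 1817.7 t/h.
Ar mass fraction in S11 = 1817.7/3925 = 0.463.

0.463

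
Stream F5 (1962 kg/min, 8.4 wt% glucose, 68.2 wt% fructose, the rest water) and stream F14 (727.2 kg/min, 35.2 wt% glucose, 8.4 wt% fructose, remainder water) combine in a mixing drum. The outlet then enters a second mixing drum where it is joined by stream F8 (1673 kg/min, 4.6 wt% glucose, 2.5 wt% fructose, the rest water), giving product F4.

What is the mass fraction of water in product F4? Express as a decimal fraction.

Overall, product flow = 4362.2 kg/min.
water in = 1962×0.234 + 727.2×0.564 + 1673×0.929 = 2423.5 kg/min.
water fraction in F4 = 0.5556.

0.5556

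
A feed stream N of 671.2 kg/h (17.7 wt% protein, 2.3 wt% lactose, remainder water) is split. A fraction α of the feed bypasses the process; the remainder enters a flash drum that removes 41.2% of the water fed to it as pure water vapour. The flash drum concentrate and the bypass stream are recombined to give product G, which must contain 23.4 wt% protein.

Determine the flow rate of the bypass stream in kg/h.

All 671.2×0.177 = 118.8 kg/h of protein reaches G, so G = 118.8/0.234 = 507.7 kg/h and vapour = 163.5 kg/h.
The evaporator receives (1−α)·671.2 of feed at 0.800 water and removes 0.412 of that water:
0.412×0.800×(1−α)×671.2 = 163.5
(1−α) = 163.5/221.23 = 0.7390;  α = 0.2610.
Bypass flow = 0.2610×671.2 = 175.15 kg/h.

175.2 kg/h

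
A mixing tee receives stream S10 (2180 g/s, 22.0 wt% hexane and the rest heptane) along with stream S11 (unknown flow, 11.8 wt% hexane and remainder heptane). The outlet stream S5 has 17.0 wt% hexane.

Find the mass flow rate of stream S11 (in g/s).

2096 g/s

Let S11 be the unknown flow. Total out = 2180 + S11.
hexane balance: 479.6 + 0.118·S11 = 0.170·(2180 + S11)
(0.118 − 0.170)·S11 = 0.170×2180 − 479.6 = -109
S11 = -109 / -0.052 = 2096.2 g/s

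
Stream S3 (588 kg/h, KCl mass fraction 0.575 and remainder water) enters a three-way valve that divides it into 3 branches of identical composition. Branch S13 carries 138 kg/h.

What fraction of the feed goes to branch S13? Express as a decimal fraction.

0.235

Fraction to S13 = 138/588 = 0.2347.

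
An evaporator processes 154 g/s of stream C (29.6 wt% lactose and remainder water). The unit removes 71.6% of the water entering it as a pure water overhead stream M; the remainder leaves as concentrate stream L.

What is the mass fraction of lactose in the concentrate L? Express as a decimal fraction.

0.597

lactose is not removed: 154×0.296 = 45.584 g/s of lactose enters L.
water entering = 154×0.704 = 108.42 g/s; overhead removed = 0.716×108.42 = 77.626 g/s.
Concentrate = 154 − 77.626 = 76.374 g/s.
Mass fraction = 45.584/76.374 = 0.597.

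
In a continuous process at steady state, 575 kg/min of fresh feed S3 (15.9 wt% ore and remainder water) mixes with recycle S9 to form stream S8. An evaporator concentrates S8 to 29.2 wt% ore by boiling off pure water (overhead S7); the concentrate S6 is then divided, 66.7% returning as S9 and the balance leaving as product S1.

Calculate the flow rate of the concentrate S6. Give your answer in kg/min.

Overall ore balance (none leaves overhead): ore in fresh feed = ore in product, i.e. 575×0.159 = (1−0.667)·S6·0.292.
S6 = 91.425/(0.292×0.333) = 940.24 kg/min.

940.2 kg/min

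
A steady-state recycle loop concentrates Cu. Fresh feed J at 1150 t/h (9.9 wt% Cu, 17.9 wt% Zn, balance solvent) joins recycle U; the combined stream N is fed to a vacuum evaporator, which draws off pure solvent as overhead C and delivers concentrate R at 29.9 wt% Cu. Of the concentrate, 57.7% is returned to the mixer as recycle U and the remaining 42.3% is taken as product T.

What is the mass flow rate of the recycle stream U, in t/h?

519.4 t/h

Overall Cu balance (none leaves overhead): Cu in fresh feed = Cu in product, i.e. 1150×0.099 = (1−0.577)·R·0.299.
R = 113.85/(0.299×0.423) = 900.16 t/h.
Recycle U = 0.577×900.16 = 519.39 t/h.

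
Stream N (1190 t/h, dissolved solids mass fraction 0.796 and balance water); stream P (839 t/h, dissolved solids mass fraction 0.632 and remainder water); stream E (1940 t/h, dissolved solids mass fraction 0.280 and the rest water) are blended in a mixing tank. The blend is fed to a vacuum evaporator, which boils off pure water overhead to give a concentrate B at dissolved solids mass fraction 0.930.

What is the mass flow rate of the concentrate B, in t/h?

dissolved solids entering = 1190×0.796 + 839×0.632 + 1940×0.280 = 2020.7 t/h.
All dissolved solids reports to B, so B = 2020.7/0.930 = 2172.8 t/h.

2173 t/h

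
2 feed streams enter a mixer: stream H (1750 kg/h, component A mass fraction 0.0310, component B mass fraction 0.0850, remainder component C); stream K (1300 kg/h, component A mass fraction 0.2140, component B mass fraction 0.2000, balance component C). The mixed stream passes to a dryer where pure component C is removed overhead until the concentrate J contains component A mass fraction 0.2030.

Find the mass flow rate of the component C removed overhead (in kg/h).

1412 kg/h

component A entering = 1750×0.031 + 1300×0.214 = 332.45 kg/h.
All component A reports to J, so J = 332.45/0.203 = 1637.7 kg/h.
Total feed = 3050 kg/h; overhead = 3050 − 1637.7 = 1412.3 kg/h.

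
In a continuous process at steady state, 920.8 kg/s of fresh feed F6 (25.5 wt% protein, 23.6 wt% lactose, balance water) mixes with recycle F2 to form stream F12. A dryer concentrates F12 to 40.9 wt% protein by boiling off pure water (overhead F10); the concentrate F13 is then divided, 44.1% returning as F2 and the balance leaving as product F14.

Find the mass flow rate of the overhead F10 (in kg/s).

Overall protein balance (none leaves overhead): protein in fresh feed = protein in product, i.e. 920.8×0.255 = (1−0.441)·F13·0.409.
F13 = 234.8/(0.409×0.559) = 1027 kg/s.
Recycle F2 = 0.441×1027 = 452.91 kg/s.
Combined feed F12 = 920.8 + 452.91 = 1373.7 kg/s.
Overhead F10 = F12 − F13 = 1373.7 − 1027 = 346.71 kg/s.

346.7 kg/s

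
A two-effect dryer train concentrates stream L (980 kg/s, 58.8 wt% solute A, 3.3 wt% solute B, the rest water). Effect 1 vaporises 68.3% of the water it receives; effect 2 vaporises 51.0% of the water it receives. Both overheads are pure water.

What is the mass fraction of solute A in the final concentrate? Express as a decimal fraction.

water in feed = 980×0.379 = 371.42 kg/s.
After stage 1: water left = (1−0.683)×371.42 = 117.74; stream total = 726.32 kg/s.
After stage 2: water left = (1−0.510)×117.74 = 57.693; final concentrate = 666.27 kg/s.
solute A fraction = 576.24/666.27 = 0.8649.

0.8649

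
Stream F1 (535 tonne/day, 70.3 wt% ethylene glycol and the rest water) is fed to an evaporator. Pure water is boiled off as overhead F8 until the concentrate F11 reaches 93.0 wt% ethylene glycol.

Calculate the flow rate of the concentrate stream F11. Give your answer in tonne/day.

404.4 tonne/day

ethylene glycol is conserved: 535×0.703 = 376.1 tonne/day all reports to the concentrate.
Concentrate = 376.1/(target fraction) = 404.41 tonne/day.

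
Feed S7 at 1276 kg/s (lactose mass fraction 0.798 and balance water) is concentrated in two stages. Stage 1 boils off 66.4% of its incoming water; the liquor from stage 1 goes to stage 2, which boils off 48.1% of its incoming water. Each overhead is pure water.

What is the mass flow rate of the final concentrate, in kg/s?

1063 kg/s

water in feed = 1276×0.202 = 257.75 kg/s.
After stage 1: water left = (1−0.664)×257.75 = 86.605; stream total = 1104.9 kg/s.
After stage 2: water left = (1−0.481)×86.605 = 44.948; final concentrate = 1063.2 kg/s.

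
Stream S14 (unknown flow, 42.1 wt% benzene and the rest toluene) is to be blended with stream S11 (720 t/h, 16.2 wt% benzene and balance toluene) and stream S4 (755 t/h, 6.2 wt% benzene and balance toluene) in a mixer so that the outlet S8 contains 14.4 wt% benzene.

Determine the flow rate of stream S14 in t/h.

Let S14 be the unknown flow. Total out = 1475 + S14.
benzene balance: 163.45 + 0.421·S14 = 0.144·(1475 + S14)
(0.421 − 0.144)·S14 = 0.144×1475 − 163.45 = 48.95
S14 = 48.95 / 0.277 = 176.71 t/h

176.7 t/h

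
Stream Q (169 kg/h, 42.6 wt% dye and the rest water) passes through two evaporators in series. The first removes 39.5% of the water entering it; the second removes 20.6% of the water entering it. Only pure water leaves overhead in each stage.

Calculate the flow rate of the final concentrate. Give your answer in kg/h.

118.6 kg/h

water in feed = 169×0.574 = 97.006 kg/h.
After stage 1: water left = (1−0.395)×97.006 = 58.689; stream total = 130.68 kg/h.
After stage 2: water left = (1−0.206)×58.689 = 46.599; final concentrate = 118.59 kg/h.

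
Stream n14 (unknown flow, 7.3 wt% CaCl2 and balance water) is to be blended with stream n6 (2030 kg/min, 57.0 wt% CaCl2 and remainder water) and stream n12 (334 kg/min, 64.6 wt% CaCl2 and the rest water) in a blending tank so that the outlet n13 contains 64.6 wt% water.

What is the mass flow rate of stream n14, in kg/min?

1908 kg/min

Let n14 be the unknown flow. Total out = 2364 + n14.
water balance: 991.14 + 0.927·n14 = 0.646·(2364 + n14)
(0.927 − 0.646)·n14 = 0.646×2364 − 991.14 = 536.01
n14 = 536.01 / 0.281 = 1907.5 kg/min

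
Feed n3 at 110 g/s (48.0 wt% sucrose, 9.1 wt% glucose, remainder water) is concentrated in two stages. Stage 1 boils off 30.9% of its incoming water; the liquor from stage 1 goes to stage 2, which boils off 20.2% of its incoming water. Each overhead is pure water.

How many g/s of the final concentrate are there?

water in feed = 110×0.429 = 47.19 g/s.
After stage 1: water left = (1−0.309)×47.19 = 32.608; stream total = 95.418 g/s.
After stage 2: water left = (1−0.202)×32.608 = 26.021; final concentrate = 88.831 g/s.

88.83 g/s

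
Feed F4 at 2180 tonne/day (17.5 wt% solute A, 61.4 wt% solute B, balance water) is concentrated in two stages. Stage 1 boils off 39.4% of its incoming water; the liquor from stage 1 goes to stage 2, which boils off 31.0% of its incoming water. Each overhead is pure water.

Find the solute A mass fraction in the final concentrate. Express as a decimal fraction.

water in feed = 2180×0.211 = 459.98 tonne/day.
After stage 1: water left = (1−0.394)×459.98 = 278.75; stream total = 1998.8 tonne/day.
After stage 2: water left = (1−0.310)×278.75 = 192.34; final concentrate = 1912.4 tonne/day.
solute A fraction = 381.5/1912.4 = 0.1995.

0.1995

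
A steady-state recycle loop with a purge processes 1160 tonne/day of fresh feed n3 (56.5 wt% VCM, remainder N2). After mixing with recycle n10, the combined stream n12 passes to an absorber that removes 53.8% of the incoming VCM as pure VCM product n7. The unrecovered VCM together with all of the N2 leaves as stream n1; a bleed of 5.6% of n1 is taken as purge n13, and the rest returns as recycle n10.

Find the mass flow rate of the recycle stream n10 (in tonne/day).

9013 tonne/day

N2 enters only via n3 and leaves only via the purge: 1160×0.435 = 0.056×(N2 in n1), and the absorber passes all N2, so N2 in n12 = N2 in n1 = 9010.7 tonne/day.
VCM in n12: m_A = 1160×0.565 + (1−0.056)·(1−0.538)·m_A, so m_A = 655.4/0.5639 = 1162.3 tonne/day.
n1 = (1−0.538)×1162.3 + 9010.7 = 9547.7 tonne/day.
Recycle n10 = (1−0.056)×9547.7 = 9013 tonne/day.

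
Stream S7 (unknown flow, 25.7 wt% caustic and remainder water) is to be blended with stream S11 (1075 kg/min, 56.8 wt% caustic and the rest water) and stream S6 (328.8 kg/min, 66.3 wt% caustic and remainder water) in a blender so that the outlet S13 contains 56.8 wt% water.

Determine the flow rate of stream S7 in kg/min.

1269 kg/min

Let S7 be the unknown flow. Total out = 1403.8 + S7.
water balance: 575.21 + 0.743·S7 = 0.568·(1403.8 + S7)
(0.743 − 0.568)·S7 = 0.568×1403.8 − 575.21 = 222.15
S7 = 222.15 / 0.175 = 1269.4 kg/min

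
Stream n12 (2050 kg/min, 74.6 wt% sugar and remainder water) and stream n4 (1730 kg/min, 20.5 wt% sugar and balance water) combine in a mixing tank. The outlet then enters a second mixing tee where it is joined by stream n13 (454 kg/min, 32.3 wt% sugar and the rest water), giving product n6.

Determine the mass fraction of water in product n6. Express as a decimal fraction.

0.5204

Overall, product flow = 4234 kg/min.
water in = 2050×0.254 + 1730×0.795 + 454×0.677 = 2203.4 kg/min.
water fraction in n6 = 0.5204.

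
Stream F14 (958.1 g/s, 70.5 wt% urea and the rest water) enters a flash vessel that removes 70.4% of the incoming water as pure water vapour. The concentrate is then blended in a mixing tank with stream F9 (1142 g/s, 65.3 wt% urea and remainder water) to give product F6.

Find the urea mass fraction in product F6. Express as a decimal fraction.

0.748

Vapour removed = 0.704×0.295×958.1 = 198.98 g/s; concentrate = 759.12 g/s.
urea reaching the mixer = 675.46 (from concentrate) + 1142×0.653 = 1421.2 g/s.
Product flow = 759.12 + 1142 = 1901.1 g/s; urea fraction = 0.748.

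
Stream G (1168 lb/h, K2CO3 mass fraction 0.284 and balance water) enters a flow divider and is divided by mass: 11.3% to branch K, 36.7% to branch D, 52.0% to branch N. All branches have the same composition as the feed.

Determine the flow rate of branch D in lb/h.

Branch D flow = 0.367×1168 = 428.66 lb/h.

428.7 lb/h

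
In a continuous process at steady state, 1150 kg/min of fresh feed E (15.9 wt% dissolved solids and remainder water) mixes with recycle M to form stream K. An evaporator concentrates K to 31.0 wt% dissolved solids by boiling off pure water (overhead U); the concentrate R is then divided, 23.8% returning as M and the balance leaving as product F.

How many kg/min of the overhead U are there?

560.2 kg/min

Overall dissolved solids balance (none leaves overhead): dissolved solids in fresh feed = dissolved solids in product, i.e. 1150×0.159 = (1−0.238)·R·0.310.
R = 182.85/(0.310×0.762) = 774.07 kg/min.
Recycle M = 0.238×774.07 = 184.23 kg/min.
Combined feed K = 1150 + 184.23 = 1334.2 kg/min.
Overhead U = K − R = 1334.2 − 774.07 = 560.16 kg/min.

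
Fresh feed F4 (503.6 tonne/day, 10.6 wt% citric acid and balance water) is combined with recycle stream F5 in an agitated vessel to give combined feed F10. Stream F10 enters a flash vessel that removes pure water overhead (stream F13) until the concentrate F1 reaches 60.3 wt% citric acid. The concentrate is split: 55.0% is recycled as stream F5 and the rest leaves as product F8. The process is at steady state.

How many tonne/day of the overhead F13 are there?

415.1 tonne/day

Overall citric acid balance (none leaves overhead): citric acid in fresh feed = citric acid in product, i.e. 503.6×0.106 = (1−0.550)·F1·0.603.
F1 = 53.382/(0.603×0.450) = 196.73 tonne/day.
Recycle F5 = 0.550×196.73 = 108.2 tonne/day.
Combined feed F10 = 503.6 + 108.2 = 611.8 tonne/day.
Overhead F13 = F10 − F1 = 611.8 − 196.73 = 415.07 tonne/day.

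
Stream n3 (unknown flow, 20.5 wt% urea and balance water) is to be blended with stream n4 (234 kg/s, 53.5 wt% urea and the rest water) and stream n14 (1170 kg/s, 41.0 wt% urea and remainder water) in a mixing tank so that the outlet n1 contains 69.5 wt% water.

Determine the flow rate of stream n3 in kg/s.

1767 kg/s

Let n3 be the unknown flow. Total out = 1404 + n3.
water balance: 799.11 + 0.795·n3 = 0.695·(1404 + n3)
(0.795 − 0.695)·n3 = 0.695×1404 − 799.11 = 176.67
n3 = 176.67 / 0.100 = 1766.7 kg/s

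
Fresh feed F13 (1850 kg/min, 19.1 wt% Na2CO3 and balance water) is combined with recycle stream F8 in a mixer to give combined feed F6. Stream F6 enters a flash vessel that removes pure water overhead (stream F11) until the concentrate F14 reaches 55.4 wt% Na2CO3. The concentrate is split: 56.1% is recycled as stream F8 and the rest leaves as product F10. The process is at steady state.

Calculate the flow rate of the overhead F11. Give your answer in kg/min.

1212 kg/min

Overall Na2CO3 balance (none leaves overhead): Na2CO3 in fresh feed = Na2CO3 in product, i.e. 1850×0.191 = (1−0.561)·F14·0.554.
F14 = 353.35/(0.554×0.439) = 1452.9 kg/min.
Recycle F8 = 0.561×1452.9 = 815.07 kg/min.
Combined feed F6 = 1850 + 815.07 = 2665.1 kg/min.
Overhead F11 = F6 − F14 = 2665.1 − 1452.9 = 1212.2 kg/min.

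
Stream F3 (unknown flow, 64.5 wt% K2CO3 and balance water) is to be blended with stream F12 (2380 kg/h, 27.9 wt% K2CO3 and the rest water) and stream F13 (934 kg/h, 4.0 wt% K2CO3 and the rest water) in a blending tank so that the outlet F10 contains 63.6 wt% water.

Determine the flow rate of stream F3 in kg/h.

1797 kg/h

Let F3 be the unknown flow. Total out = 3314 + F3.
water balance: 2612.6 + 0.355·F3 = 0.636·(3314 + F3)
(0.355 − 0.636)·F3 = 0.636×3314 − 2612.6 = -504.92
F3 = -504.92 / -0.281 = 1796.9 kg/h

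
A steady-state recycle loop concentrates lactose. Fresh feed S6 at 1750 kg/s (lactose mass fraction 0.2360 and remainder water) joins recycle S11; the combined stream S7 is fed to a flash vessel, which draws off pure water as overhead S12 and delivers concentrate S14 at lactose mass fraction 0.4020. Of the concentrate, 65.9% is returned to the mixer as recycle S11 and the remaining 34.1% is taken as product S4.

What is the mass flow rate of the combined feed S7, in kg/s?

3735 kg/s

Overall lactose balance (none leaves overhead): lactose in fresh feed = lactose in product, i.e. 1750×0.236 = (1−0.659)·S14·0.402.
S14 = 413/(0.402×0.341) = 3012.8 kg/s.
Recycle S11 = 0.659×3012.8 = 1985.4 kg/s.
Combined feed S7 = 1750 + 1985.4 = 3735.4 kg/s.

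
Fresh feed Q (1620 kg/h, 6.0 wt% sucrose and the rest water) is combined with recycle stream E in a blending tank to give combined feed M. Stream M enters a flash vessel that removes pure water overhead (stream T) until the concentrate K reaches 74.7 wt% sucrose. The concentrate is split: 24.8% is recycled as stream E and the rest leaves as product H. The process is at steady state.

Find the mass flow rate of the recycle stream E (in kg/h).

42.91 kg/h

Overall sucrose balance (none leaves overhead): sucrose in fresh feed = sucrose in product, i.e. 1620×0.060 = (1−0.248)·K·0.747.
K = 97.2/(0.747×0.752) = 173.03 kg/h.
Recycle E = 0.248×173.03 = 42.912 kg/h.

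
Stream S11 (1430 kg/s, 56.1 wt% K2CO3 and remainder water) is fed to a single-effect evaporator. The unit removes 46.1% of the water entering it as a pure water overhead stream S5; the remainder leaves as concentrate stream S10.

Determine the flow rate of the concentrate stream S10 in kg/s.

1141 kg/s

water entering = 1430×0.439 = 627.77 kg/s; overhead removed = 0.461×627.77 = 289.4 kg/s.
Concentrate = 1430 − 289.4 = 1140.6 kg/s.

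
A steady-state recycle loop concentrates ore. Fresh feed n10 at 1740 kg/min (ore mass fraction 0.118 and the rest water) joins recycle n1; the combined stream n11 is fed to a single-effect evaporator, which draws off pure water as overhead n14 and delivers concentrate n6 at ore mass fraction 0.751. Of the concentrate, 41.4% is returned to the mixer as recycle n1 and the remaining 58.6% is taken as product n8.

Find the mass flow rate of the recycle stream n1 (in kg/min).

Overall ore balance (none leaves overhead): ore in fresh feed = ore in product, i.e. 1740×0.118 = (1−0.414)·n6·0.751.
n6 = 205.32/(0.751×0.586) = 466.55 kg/min.
Recycle n1 = 0.414×466.55 = 193.15 kg/min.

193.1 kg/min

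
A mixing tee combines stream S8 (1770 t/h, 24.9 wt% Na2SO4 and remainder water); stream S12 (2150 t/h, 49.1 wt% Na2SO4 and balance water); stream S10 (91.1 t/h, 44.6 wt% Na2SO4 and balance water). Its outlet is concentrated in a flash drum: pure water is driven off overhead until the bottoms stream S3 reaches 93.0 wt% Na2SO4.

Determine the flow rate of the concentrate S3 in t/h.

Na2SO4 entering = 1770×0.249 + 2150×0.491 + 91.1×0.446 = 1537 t/h.
All Na2SO4 reports to S3, so S3 = 1537/0.930 = 1652.7 t/h.

1653 t/h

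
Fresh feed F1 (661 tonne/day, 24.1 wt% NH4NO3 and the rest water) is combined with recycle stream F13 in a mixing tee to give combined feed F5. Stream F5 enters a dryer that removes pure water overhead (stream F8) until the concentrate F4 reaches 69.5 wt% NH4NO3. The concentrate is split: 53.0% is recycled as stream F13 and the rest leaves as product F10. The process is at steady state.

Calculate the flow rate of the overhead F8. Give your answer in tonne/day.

431.8 tonne/day

Overall NH4NO3 balance (none leaves overhead): NH4NO3 in fresh feed = NH4NO3 in product, i.e. 661×0.241 = (1−0.530)·F4·0.695.
F4 = 159.3/(0.695×0.470) = 487.68 tonne/day.
Recycle F13 = 0.530×487.68 = 258.47 tonne/day.
Combined feed F5 = 661 + 258.47 = 919.47 tonne/day.
Overhead F8 = F5 − F4 = 919.47 − 487.68 = 431.79 tonne/day.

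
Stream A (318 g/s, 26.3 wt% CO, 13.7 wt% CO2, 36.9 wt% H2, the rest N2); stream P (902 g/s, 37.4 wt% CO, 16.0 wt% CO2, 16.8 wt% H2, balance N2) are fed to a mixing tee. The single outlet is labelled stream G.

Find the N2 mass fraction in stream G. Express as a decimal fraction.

Total flow out = 318 + 902 = 1220 g/s.
N2 in = 318×0.231 + 902×0.298 = 342.25 g/s.
N2 mass fraction in G = 342.25/1220 = 0.281.

0.281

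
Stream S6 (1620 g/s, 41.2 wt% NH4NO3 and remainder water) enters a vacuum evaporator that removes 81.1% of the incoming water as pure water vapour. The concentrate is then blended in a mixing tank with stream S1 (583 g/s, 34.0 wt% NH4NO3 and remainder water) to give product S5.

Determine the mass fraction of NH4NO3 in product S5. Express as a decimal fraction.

Vapour removed = 0.811×0.588×1620 = 772.53 g/s; concentrate = 847.47 g/s.
NH4NO3 reaching the mixer = 667.44 (from concentrate) + 583×0.340 = 865.66 g/s.
Product flow = 847.47 + 583 = 1430.5 g/s; NH4NO3 fraction = 0.6052.

0.6052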